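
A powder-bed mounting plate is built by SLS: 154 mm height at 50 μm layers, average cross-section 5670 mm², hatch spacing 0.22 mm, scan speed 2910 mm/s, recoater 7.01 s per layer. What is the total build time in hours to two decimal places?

13.57 hours

Number of layers: 154 / 0.05 → 3080 (rounded up).
Per-layer scan distance = 5670 / 0.22, so 25772.7 mm.
Laser time per layer = 25772.7 / 2910, so 8.8566 s.
Time per layer = 8.8566 + 7.01, so 15.8666 s.
3080 layers × 15.8666 s/layer = 48869.128 s, i.e. 13.57 hours.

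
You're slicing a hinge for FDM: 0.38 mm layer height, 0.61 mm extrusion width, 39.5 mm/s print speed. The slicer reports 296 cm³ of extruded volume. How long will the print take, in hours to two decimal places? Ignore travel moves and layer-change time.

Line area: 0.38 × 0.61 → 0.2318 mm².
Total extruded path = 296000/0.2318 = 1276962.9 mm.
Extrusion time: 1276962.9 / 39.5 → 32328.2 s.
In the requested units: 32328.2 s = 8.98 hours.

8.98 hours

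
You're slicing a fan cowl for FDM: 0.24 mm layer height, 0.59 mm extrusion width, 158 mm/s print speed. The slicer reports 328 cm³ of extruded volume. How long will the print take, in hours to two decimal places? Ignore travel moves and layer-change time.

Bead cross-section: 0.24 × 0.59 → 0.1416 mm².
Path length: 328000 mm³ / 0.1416 mm² → 2316384.2 mm.
Print-move time = 2316384.2 / 158, so 14660.7 s.
Converting: 14660.7 s = 4.07 hours.

4.07 hours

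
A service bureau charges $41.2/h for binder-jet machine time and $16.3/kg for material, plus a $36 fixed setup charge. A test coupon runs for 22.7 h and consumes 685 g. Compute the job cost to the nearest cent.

Time charge = 41.2 × 22.7, so $935.24.
Feedstock cost = 16.3 × 685/1000, so $11.1655.
Adding setup: 935.24 + 11.1655 + 36 → 982.4055 ≈ $982.41.

$982.41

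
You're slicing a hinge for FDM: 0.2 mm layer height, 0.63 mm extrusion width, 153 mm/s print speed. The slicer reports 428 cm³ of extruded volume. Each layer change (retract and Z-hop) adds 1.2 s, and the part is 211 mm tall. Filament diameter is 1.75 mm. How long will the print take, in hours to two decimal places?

Line area = 0.2 × 0.63, so 0.126 mm².
Toolpath length = 428 cm³ / 0.126 mm² = 428000 / 0.126 = 3396825.4 mm.
Print-move time = 3396825.4 / 153, so 22201.5 s.
Number of layers: 211 / 0.2 → 1055 (rounded up).
Z-hop total = 1055 × 1.2 = 1266 s.
Altogether 22201.5 + 1266 = 23467.5 s, i.e. 6.52 hours.

6.52 hours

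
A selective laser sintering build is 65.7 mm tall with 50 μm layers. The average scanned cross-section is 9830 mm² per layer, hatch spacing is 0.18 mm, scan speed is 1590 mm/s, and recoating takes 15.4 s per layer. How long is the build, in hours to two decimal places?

18.16 hours

Layer count = ceil(65.7 / 0.05) = 1314.
Per-layer scan distance: 9830 / 0.18 → 54611.1 mm.
Scan time per layer = 54611.1 / 1590 = 34.3466 s.
Layer cycle = 34.3466 + 15.4, so 49.7466 s.
1314 layers × 49.7466 s/layer = 65367.0324 s, i.e. 18.16 hours.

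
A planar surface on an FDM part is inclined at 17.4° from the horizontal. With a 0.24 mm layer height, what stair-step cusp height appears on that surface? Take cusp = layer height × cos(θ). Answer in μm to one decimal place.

229.0 μm

h_c = t·cos θ = 0.24 × 0.9542 = 0.229008 mm (229.0 μm).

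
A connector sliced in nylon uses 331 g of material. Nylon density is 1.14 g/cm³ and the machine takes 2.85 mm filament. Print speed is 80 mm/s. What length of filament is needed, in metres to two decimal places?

Volume = 331 g / 1.14 g·cm⁻³ = 290.3509 cm³ = 290350.9 mm³.
Filament cross-section = π × (2.85/2)² = 6.3794 mm².
Length = 290350.9 / 6.3794 = 45513.83 mm = 45.51 m.

45.51 m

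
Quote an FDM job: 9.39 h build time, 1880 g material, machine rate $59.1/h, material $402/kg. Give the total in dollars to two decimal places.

$1310.71

Time charge = 59.1 × 9.39, so $554.949.
Material charge: 402 × 1880/1000 → $755.76.
Job cost: 554.949 + 755.76 = 1310.709 ≈ $1310.71.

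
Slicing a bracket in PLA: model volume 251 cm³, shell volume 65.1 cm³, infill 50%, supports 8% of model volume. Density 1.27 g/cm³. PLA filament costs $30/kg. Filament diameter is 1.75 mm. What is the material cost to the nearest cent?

$6.79

Interior volume = 251 − 65.1, so 185.9 cm³.
Infill volume: 0.50 × 185.9 → 92.95 cm³.
Support: 0.08 × 251 → 20.08 cm³.
Total printed volume = 65.1 + 92.95 + 20.08, so 178.13 cm³.
Mass = 178.13 × 1.27, so 226.2251 g.
At $30/kg: 226.2251/1000 × 30 = $6.79.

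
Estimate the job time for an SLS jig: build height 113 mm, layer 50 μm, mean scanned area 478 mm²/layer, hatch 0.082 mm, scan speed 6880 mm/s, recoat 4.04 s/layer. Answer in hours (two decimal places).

Number of layers: 113 / 0.05 → 2260 (rounded up).
Scan path per layer = 478 / 0.082, so 5829.3 mm.
Scan time per layer: 5829.3 / 6880 → 0.8473 s.
Per-layer time: 0.8473 + 4.04 → 4.8873 s.
Total: 2260 × 4.8873 s = 11045.298 s → 3.07 hours.

3.07 hours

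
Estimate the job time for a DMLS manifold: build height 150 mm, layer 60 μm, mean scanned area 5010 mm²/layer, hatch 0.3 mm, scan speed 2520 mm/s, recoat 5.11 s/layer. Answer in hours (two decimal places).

Layers = ⌈150/0.06⌉ = 2500.
Per-layer scan distance: 5010 / 0.3 → 16700 mm.
Per-layer scan time: 16700 / 2520 → 6.627 s.
Layer cycle: 6.627 + 5.11 → 11.737 s.
2500 layers × 11.737 s/layer = 29342.5 s, i.e. 8.15 hours.

8.15 hours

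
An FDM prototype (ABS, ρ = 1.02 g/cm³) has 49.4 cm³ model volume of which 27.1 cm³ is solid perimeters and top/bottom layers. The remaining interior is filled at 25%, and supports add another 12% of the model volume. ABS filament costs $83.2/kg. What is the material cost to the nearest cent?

Infill region = 49.4 − 27.1, so 22.3 cm³.
Infill deposited = 0.25 × 22.3 = 5.575 cm³.
Support = 0.12 × 49.4 = 5.928 cm³.
Total printed volume: 27.1 + 5.575 + 5.928 → 38.603 cm³.
Mass = 38.603 × 1.02 = 39.37506 g.
Cost = 39.37506 g / 1000 × $83.2/kg = $3.28.

$3.28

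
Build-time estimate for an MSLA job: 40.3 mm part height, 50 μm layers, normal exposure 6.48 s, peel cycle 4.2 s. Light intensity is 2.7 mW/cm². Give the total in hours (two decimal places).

Layers = ⌈40.3/0.05⌉ = 806.
Cycle time = 6.48 + 4.2 = 10.68 s.
Build time: 806 × 10.68 s = 8608.08 s, i.e. 2.39 hours.

2.39 hours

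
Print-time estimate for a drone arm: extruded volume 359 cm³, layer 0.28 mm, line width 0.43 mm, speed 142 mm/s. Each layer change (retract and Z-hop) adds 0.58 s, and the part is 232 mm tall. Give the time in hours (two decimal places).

Bead cross-section = 0.28 × 0.43, so 0.1204 mm².
Toolpath length = 359 cm³ / 0.1204 mm² = 359000 / 0.1204 = 2981727.6 mm.
Time extruding = 2981727.6 / 142 = 20998.1 s.
Layers = ⌈232/0.28⌉ = 829.
Non-print overhead: 829 × 0.58 → 480.82 s.
Total = 20998.1 + 480.82 = 21478.92 s = 5.97 hours.

5.97 hours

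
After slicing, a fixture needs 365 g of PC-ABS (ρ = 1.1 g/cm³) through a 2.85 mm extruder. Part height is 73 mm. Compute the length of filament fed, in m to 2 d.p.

Extruded volume: 365/1.1 = 331.8182 cm³ (331818.2 mm³).
Filament cross-section = π × (2.85/2)² = 6.3794 mm².
Length = 331818.2 / 6.3794 = 52014.01 mm = 52.01 m.

52.01 m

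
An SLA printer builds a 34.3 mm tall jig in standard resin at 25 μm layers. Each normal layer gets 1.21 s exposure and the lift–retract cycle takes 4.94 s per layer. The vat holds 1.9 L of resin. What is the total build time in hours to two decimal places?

Layers = ⌈34.3/0.025⌉ = 1372.
Each layer takes: 1.21 + 4.94 → 6.15 s.
Build time: 1372 × 6.15 s = 8437.8 s, i.e. 2.34 hours.

2.34 hours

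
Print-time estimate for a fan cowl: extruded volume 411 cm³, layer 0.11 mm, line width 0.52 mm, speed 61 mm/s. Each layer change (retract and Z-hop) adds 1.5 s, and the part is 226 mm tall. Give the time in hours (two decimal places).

33.58 hours

Line area = 0.11 × 0.52 = 0.0572 mm².
Path length: 411000 mm³ / 0.0572 mm² → 7185314.7 mm.
Time extruding = 7185314.7 / 61 = 117792 s.
Layers = ⌈226/0.11⌉ = 2055.
Non-print overhead = 2055 × 1.5, so 3082.5 s.
Altogether 117792 + 3082.5 = 120874.5 s, i.e. 33.58 hours.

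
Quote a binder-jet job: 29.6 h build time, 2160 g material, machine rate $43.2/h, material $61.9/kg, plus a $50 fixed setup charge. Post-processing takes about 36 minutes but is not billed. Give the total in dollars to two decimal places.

Machine cost: 43.2 × 29.6 → $1278.72.
Feedstock cost: 61.9 × 2160/1000 → $133.704.
Adding setup: 1278.72 + 133.704 + 50 → 1462.424 ≈ $1462.42.

$1462.42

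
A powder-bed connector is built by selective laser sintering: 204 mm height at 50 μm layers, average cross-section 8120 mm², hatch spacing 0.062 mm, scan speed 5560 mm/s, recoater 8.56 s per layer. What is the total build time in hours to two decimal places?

Layer count = ceil(204 / 0.05) = 4080.
Hatch length per layer: 8120 / 0.062 → 130967.7 mm.
Per-layer scan time = 130967.7 / 5560 = 23.5553 s.
Time per layer: 23.5553 + 8.56 → 32.1153 s.
Build time = 4080 × 32.1153 = 131030.424 s = 36.40 hours.

36.40 hours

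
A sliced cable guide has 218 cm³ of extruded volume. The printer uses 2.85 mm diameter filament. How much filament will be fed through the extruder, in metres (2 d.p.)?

A = π r² = π × 1.425² = 6.3794 mm².
Length = 218 cm³ / 6.3794 mm² = 218000 / 6.3794 = 34172.49 mm = 34.17 m.

34.17 m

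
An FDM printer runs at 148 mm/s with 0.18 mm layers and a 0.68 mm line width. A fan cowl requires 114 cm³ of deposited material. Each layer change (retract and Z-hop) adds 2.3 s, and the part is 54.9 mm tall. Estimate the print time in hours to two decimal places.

Extrusion cross-section = 0.18 × 0.68, so 0.1224 mm².
Total extruded path = 114000/0.1224 = 931372.5 mm.
Print-move time = 931372.5 / 148, so 6293.1 s.
Layer count = ceil(54.9 / 0.18) = 305.
Layer-change overhead = 305 × 2.3, so 701.5 s.
Altogether 6293.1 + 701.5 = 6994.6 s, i.e. 1.94 hours.

1.94 hours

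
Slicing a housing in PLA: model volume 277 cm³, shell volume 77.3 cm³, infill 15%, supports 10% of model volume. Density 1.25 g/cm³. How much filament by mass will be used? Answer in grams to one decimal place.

Volume inside the shell = 277 − 77.3 = 199.7 cm³.
Infill volume = 0.15 × 199.7, so 29.955 cm³.
Support: 0.10 × 277 → 27.7 cm³.
Deposited volume = 77.3 + 29.955 + 27.7, so 134.955 cm³.
Mass: 134.955 × 1.25 → 168.69375 g.

168.7 g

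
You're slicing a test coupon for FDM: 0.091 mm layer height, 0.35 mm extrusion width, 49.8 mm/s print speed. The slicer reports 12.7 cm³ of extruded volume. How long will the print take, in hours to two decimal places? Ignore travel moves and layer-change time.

2.22 hours

Bead cross-section: 0.091 × 0.35 → 0.03185 mm².
Total extruded path = 12700/0.03185 = 398744.1 mm.
Extrusion time: 398744.1 / 49.8 → 8006.9 s.
In the requested units: 8006.9 s = 2.22 hours.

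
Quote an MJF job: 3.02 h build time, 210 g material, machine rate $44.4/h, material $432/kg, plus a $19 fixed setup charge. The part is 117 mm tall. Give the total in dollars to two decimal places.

$243.81

Machine-time cost: 44.4 × 3.02 → $134.088.
Material cost: 432 × 210/1000 → $90.72.
Total = 134.088 + 90.72 + 19 = 243.808 ≈ $243.81.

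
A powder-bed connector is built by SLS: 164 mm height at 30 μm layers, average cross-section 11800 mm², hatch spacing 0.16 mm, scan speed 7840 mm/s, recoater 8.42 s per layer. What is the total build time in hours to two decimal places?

27.07 hours

Layer count = ceil(164 / 0.03) = 5467.
Per-layer scan distance = 11800 / 0.16, so 73750 mm.
Per-layer scan time: 73750 / 7840 → 9.4069 s.
Layer cycle: 9.4069 + 8.42 → 17.8269 s.
Build time = 5467 × 17.8269 = 97459.6623 s = 27.07 hours.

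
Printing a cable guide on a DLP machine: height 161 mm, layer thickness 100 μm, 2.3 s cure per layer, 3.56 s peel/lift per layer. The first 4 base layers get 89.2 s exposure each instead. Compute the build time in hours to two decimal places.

Layers = ⌈161/0.1⌉ = 1610.
Burn-in layers = 4 × (89.2 + 3.56), so 371.04 s.
Regular layers: 1606 × (2.3 + 3.56) → 9411.16 s.
Total = 371.04 + 9411.16 = 9782.2 s = 2.72 hours.

2.72 hours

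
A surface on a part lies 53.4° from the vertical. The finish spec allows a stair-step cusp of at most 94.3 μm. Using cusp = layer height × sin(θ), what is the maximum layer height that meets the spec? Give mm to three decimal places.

0.117 mm

Layer height = cusp / sin(53.4°) = 0.0943 / 0.8028 = 0.117 mm.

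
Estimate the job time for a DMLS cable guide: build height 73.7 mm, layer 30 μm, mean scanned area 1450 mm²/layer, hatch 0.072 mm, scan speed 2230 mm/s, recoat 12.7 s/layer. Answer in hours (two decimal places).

Number of layers: 73.7 / 0.03 → 2457 (rounded up).
Scan path per layer = 1450 / 0.072, so 20138.9 mm.
Per-layer scan time = 20138.9 / 2230 = 9.0309 s.
Time per layer = 9.0309 + 12.7 = 21.7309 s.
2457 layers × 21.7309 s/layer = 53392.8213 s, i.e. 14.83 hours.

14.83 hours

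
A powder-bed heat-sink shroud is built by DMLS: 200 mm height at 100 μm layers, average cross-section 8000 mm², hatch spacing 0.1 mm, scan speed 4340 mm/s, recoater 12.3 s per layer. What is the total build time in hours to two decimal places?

17.07 hours

Layers = ⌈200/0.1⌉ = 2000.
Scan path per layer: 8000 / 0.1 → 80000 mm.
Laser time per layer = 80000 / 4340 = 18.4332 s.
Time per layer: 18.4332 + 12.3 → 30.7332 s.
Total: 2000 × 30.7332 s = 61466.4 s → 17.07 hours.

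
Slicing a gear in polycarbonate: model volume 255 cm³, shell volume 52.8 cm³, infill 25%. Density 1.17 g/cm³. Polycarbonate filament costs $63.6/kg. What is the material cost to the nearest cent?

Infill region: 255 − 52.8 → 202.2 cm³.
Infill volume = 0.25 × 202.2 = 50.55 cm³.
Total printed volume = 52.8 + 50.55 = 103.35 cm³.
Mass = 103.35 × 1.17, so 120.9195 g.
At $63.6/kg: 120.9195/1000 × 63.6 = $7.69.

$7.69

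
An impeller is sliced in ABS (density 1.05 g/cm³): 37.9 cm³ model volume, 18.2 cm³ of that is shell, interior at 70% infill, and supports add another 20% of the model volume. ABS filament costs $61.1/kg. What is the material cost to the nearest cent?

Infill region = 37.9 − 18.2, so 19.7 cm³.
Infill deposited = 0.70 × 19.7 = 13.79 cm³.
Support: 0.20 × 37.9 → 7.58 cm³.
Total extruded: 18.2 + 13.79 + 7.58 → 39.57 cm³.
Mass: 39.57 × 1.05 → 41.5485 g.
Cost = 41.5485 g / 1000 × $61.1/kg = $2.54.

$2.54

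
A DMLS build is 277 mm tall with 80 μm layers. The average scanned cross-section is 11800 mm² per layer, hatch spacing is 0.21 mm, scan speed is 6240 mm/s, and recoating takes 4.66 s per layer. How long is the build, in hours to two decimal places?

13.14 hours

Layers = ⌈277/0.08⌉ = 3463.
Per-layer scan distance = 11800 / 0.21, so 56190.5 mm.
Laser time per layer = 56190.5 / 6240 = 9.0049 s.
Layer cycle: 9.0049 + 4.66 → 13.6649 s.
3463 layers × 13.6649 s/layer = 47321.5487 s, i.e. 13.14 hours.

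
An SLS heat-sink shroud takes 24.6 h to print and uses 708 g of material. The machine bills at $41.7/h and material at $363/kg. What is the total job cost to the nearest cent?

Machine-time cost = 41.7 × 24.6 = $1025.82.
Material cost = 363 × 708/1000, so $257.004.
Total = 1025.82 + 257.004 = 1282.824 ≈ $1282.82.

$1282.82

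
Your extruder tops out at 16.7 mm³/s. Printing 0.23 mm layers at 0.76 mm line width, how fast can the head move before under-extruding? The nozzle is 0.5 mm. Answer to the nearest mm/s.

Extrusion cross-section = 0.23 × 0.76 = 0.1748 mm².
v_max = Q/A = 16.7/0.1748 = 95.54 mm/s → 96 mm/s.

96 mm/s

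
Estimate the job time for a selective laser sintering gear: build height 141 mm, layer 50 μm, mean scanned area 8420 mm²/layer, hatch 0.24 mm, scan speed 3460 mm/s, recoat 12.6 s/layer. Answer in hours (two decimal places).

17.81 hours

Layer count = ceil(141 / 0.05) = 2820.
Per-layer scan distance = 8420 / 0.24, so 35083.3 mm.
Scan time per layer = 35083.3 / 3460 = 10.1397 s.
Layer cycle: 10.1397 + 12.6 → 22.7397 s.
Total: 2820 × 22.7397 s = 64125.954 s → 17.81 hours.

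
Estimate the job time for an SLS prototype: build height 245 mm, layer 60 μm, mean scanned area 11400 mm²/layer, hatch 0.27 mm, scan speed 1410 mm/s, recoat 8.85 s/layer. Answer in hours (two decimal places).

Layer count = ceil(245 / 0.06) = 4084.
Hatch length per layer = 11400 / 0.27 = 42222.2 mm.
Scan time per layer = 42222.2 / 1410, so 29.9448 s.
Time per layer: 29.9448 + 8.85 → 38.7948 s.
Build time = 4084 × 38.7948 = 158437.9632 s = 44.01 hours.

44.01 hours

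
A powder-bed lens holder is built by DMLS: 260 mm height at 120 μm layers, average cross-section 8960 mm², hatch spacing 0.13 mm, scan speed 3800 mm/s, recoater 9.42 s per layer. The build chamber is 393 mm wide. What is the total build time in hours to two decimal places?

Number of layers: 260 / 0.12 → 2167 (rounded up).
Hatch length per layer: 8960 / 0.13 → 68923.1 mm.
Scan time per layer = 68923.1 / 3800, so 18.1377 s.
Layer cycle: 18.1377 + 9.42 → 27.5577 s.
Build time = 2167 × 27.5577 = 59717.5359 s = 16.59 hours.

16.59 hours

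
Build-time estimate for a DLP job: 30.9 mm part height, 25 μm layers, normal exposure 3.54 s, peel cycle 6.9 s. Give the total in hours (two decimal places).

3.58 hours

Layers = ⌈30.9/0.025⌉ = 1236.
Per-layer time = 3.54 + 6.9 = 10.44 s.
Build time: 1236 × 10.44 s = 12903.84 s, i.e. 3.58 hours.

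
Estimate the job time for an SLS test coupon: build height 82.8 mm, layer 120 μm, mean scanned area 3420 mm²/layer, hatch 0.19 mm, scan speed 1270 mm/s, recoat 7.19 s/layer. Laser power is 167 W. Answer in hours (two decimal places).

4.09 hours

Layers = ⌈82.8/0.12⌉ = 690.
Hatch length per layer: 3420 / 0.19 → 18000 mm.
Scan time per layer: 18000 / 1270 → 14.1732 s.
Layer cycle = 14.1732 + 7.19 = 21.3632 s.
Build time = 690 × 21.3632 = 14740.608 s = 4.09 hours.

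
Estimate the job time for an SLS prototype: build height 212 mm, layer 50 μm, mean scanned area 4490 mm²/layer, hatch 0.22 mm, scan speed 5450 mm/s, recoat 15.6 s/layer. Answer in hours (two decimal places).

Layer count = ceil(212 / 0.05) = 4240.
Hatch length per layer = 4490 / 0.22 = 20409.1 mm.
Scan time per layer = 20409.1 / 5450, so 3.7448 s.
Layer cycle = 3.7448 + 15.6, so 19.3448 s.
Build time = 4240 × 19.3448 = 82021.952 s = 22.78 hours.

22.78 hours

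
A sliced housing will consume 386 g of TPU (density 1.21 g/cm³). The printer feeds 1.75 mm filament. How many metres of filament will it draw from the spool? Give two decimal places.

Volume = 386 g / 1.21 g·cm⁻³ = 319.0083 cm³ = 319008.3 mm³.
Filament cross-section = π × (1.75/2)² = 2.4053 mm².
Length = 319008.3 / 2.4053 = 132627.24 mm = 132.63 m.

132.63 m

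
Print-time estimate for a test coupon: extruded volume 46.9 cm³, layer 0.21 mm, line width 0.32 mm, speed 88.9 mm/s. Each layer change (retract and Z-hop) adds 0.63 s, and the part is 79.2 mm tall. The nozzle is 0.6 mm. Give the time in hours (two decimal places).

Extrusion cross-section: 0.21 × 0.32 → 0.0672 mm².
Toolpath length = 46.9 cm³ / 0.0672 mm² = 46900 / 0.0672 = 697916.7 mm.
Extrusion time = 697916.7 / 88.9 = 7850.6 s.
Number of layers: 79.2 / 0.21 → 378 (rounded up).
Z-hop total: 378 × 0.63 → 238.14 s.
Altogether 7850.6 + 238.14 = 8088.74 s, i.e. 2.25 hours.

2.25 hours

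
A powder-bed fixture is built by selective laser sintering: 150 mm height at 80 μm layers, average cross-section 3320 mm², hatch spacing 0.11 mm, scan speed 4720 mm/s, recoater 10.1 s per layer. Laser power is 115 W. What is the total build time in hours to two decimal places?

8.59 hours

Number of layers: 150 / 0.08 → 1875 (rounded up).
Hatch length per layer = 3320 / 0.11, so 30181.8 mm.
Per-layer scan time: 30181.8 / 4720 → 6.3944 s.
Layer cycle: 6.3944 + 10.1 → 16.4944 s.
Build time = 1875 × 16.4944 = 30927 s = 8.59 hours.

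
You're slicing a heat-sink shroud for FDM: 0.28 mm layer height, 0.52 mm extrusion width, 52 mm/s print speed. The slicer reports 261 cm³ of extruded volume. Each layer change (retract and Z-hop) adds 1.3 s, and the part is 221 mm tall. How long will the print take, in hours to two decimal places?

Line area = 0.28 × 0.52, so 0.1456 mm².
Path length: 261000 mm³ / 0.1456 mm² → 1792582.4 mm.
Print-move time = 1792582.4 / 52 = 34472.7 s.
Number of layers: 221 / 0.28 → 790 (rounded up).
Z-hop total = 790 × 1.3 = 1027 s.
Altogether 34472.7 + 1027 = 35499.7 s, i.e. 9.86 hours.

9.86 hours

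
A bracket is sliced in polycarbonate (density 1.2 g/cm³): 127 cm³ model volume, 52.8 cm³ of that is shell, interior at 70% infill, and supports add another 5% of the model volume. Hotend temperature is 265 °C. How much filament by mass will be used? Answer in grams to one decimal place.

133.3 g

Infill region: 127 − 52.8 → 74.2 cm³.
Infill volume: 0.70 × 74.2 → 51.94 cm³.
Support = 0.05 × 127 = 6.35 cm³.
Deposited volume = 52.8 + 51.94 + 6.35 = 111.09 cm³.
Mass: 111.09 × 1.2 → 133.308 g.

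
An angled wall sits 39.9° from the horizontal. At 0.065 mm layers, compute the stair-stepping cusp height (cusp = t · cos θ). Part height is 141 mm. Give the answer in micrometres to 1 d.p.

h_c = t·cos θ = 0.065 × 0.7672 = 0.049868 mm (49.9 μm).

49.9 μm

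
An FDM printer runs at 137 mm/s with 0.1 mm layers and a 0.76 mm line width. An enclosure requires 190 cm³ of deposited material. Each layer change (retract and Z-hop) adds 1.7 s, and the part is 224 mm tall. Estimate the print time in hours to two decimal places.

6.13 hours

Line area = 0.1 × 0.76 = 0.076 mm².
Total extruded path = 190000/0.076 = 2500000 mm.
Extrusion time = 2500000 / 137 = 18248.2 s.
Number of layers: 224 / 0.1 → 2240 (rounded up).
Z-hop total = 2240 × 1.7, so 3808 s.
Altogether 18248.2 + 3808 = 22056.2 s, i.e. 6.13 hours.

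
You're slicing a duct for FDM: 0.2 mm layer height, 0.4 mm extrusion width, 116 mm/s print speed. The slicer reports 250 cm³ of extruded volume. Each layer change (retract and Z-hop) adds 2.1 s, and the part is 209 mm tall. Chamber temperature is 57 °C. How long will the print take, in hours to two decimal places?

8.09 hours

Extrusion cross-section = 0.2 × 0.4 = 0.08 mm².
Total extruded path = 250000/0.08 = 3125000 mm.
Print-move time: 3125000 / 116 → 26939.7 s.
Layers = ⌈209/0.2⌉ = 1045.
Non-print overhead = 1045 × 2.1, so 2194.5 s.
Total = 26939.7 + 2194.5 = 29134.2 s = 8.09 hours.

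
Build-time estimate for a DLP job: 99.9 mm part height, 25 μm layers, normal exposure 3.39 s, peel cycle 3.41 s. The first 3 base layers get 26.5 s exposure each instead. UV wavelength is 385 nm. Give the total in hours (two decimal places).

Layers = ⌈99.9/0.025⌉ = 3996.
Base layers = 3 × (26.5 + 3.41), so 89.73 s.
Regular layers = 3993 × (3.39 + 3.41), so 27152.4 s.
Total = 89.73 + 27152.4 = 27242.13 s = 7.57 hours.

7.57 hours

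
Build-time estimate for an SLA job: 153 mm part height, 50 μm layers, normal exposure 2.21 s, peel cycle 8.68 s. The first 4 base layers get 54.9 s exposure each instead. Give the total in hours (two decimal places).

9.32 hours

Layer count = ceil(153 / 0.05) = 3060.
Base layers = 4 × (54.9 + 8.68) = 254.32 s.
Regular layers = 3056 × (2.21 + 8.68) = 33279.84 s.
Total = 254.32 + 33279.84 = 33534.16 s = 9.32 hours.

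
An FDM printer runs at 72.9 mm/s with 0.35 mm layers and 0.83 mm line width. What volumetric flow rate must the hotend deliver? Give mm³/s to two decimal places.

21.18

Extrusion cross-section: 0.35 × 0.83 → 0.2905 mm².
Volumetric flow = 72.9 × 0.2905 = 21.18 mm³/s.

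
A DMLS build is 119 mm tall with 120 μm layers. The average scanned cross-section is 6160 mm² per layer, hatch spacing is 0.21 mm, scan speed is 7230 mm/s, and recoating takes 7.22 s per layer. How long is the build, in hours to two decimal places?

3.11 hours

Number of layers: 119 / 0.12 → 992 (rounded up).
Hatch length per layer = 6160 / 0.21, so 29333.3 mm.
Laser time per layer = 29333.3 / 7230, so 4.0572 s.
Time per layer = 4.0572 + 7.22 = 11.2772 s.
Build time = 992 × 11.2772 = 11186.9824 s = 3.11 hours.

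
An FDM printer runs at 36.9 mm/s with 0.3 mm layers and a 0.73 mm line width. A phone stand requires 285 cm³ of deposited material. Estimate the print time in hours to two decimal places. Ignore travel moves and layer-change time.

9.80 hours

Bead cross-section = 0.3 × 0.73 = 0.219 mm².
Total extruded path = 285000/0.219 = 1301369.9 mm.
Print-move time: 1301369.9 / 36.9 → 35267.5 s.
Converting: 35267.5 s = 9.80 hours.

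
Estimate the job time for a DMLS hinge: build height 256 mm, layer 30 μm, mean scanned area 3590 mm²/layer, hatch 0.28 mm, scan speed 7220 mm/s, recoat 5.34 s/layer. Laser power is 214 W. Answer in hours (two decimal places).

16.87 hours

Number of layers: 256 / 0.03 → 8534 (rounded up).
Hatch length per layer = 3590 / 0.28 = 12821.4 mm.
Scan time per layer = 12821.4 / 7220 = 1.7758 s.
Per-layer time = 1.7758 + 5.34 = 7.1158 s.
Build time = 8534 × 7.1158 = 60726.2372 s = 16.87 hours.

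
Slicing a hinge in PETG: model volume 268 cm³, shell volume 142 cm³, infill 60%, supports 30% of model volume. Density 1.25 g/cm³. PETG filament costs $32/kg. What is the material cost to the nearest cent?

$11.92

Infill region: 268 − 142 → 126 cm³.
Infill volume: 0.60 × 126 → 75.6 cm³.
Support: 0.30 × 268 → 80.4 cm³.
Total extruded = 142 + 75.6 + 80.4, so 298 cm³.
Mass = 298 × 1.25, so 372.5 g.
Cost = 372.5 g / 1000 × $32/kg = $11.92.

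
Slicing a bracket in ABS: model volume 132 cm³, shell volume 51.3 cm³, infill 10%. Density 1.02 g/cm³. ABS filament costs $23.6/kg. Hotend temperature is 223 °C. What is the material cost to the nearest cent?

$1.43

Volume inside the shell: 132 − 51.3 → 80.7 cm³.
Deposited infill: 0.10 × 80.7 → 8.07 cm³.
Total extruded = 51.3 + 8.07 = 59.37 cm³.
Mass: 59.37 × 1.02 → 60.5574 g.
Cost = 60.5574 g / 1000 × $23.6/kg = $1.43.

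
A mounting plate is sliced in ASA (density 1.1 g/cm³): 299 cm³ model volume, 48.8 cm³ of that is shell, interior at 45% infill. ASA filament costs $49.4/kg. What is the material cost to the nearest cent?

$8.77

Volume inside the shell = 299 − 48.8, so 250.2 cm³.
Infill volume = 0.45 × 250.2 = 112.59 cm³.
Total printed volume: 48.8 + 112.59 → 161.39 cm³.
Mass = 161.39 × 1.1, so 177.529 g.
Cost = 177.529 g / 1000 × $49.4/kg = $8.77.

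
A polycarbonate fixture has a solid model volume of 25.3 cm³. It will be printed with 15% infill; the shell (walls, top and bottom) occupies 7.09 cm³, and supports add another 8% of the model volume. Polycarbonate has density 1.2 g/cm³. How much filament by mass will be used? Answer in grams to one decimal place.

Infill region: 25.3 − 7.09 → 18.21 cm³.
Deposited infill: 0.15 × 18.21 → 2.7315 cm³.
Support: 0.08 × 25.3 → 2.024 cm³.
Total extruded = 7.09 + 2.7315 + 2.024, so 11.8455 cm³.
Mass: 11.8455 × 1.2 → 14.2146 g.

14.2 g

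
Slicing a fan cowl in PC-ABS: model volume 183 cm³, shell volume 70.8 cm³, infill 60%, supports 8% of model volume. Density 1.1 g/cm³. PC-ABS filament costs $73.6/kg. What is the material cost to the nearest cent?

Interior volume = 183 − 70.8, so 112.2 cm³.
Infill volume = 0.60 × 112.2 = 67.32 cm³.
Support = 0.08 × 183, so 14.64 cm³.
Total printed volume = 70.8 + 67.32 + 14.64 = 152.76 cm³.
Mass: 152.76 × 1.1 → 168.036 g.
Cost = 168.036 g / 1000 × $73.6/kg = $12.37.

$12.37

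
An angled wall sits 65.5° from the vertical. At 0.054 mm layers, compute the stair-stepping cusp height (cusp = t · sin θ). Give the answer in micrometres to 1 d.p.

49.1 μm

h_c = t·sin θ = 0.054 × 0.9100 = 0.04914 mm (49.1 μm).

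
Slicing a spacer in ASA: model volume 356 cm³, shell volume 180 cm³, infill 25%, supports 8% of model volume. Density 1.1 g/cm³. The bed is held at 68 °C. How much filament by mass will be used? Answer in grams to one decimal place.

277.7 g

Volume inside the shell = 356 − 180 = 176 cm³.
Infill deposited = 0.25 × 176, so 44 cm³.
Support = 0.08 × 356 = 28.48 cm³.
Deposited volume = 180 + 44 + 28.48, so 252.48 cm³.
Mass = 252.48 × 1.1 = 277.728 g.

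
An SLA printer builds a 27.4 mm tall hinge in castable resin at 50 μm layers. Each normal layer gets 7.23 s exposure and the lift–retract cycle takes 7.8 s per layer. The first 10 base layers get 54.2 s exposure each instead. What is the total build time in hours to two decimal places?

2.42 hours

Layers = ⌈27.4/0.05⌉ = 548.
Bottom layers: 10 × (54.2 + 7.8) → 620 s.
Remaining layers = 538 × (7.23 + 7.8), so 8086.14 s.
Sum: 620 + 8086.14 = 8706.14 s → 2.42 hours.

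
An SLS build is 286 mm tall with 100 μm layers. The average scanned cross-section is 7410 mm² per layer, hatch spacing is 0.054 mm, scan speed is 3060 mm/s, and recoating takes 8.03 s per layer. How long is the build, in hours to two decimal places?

42.01 hours

Number of layers: 286 / 0.1 → 2860 (rounded up).
Hatch length per layer = 7410 / 0.054, so 137222.2 mm.
Scan time per layer = 137222.2 / 3060 = 44.8439 s.
Per-layer time = 44.8439 + 8.03, so 52.8739 s.
2860 layers × 52.8739 s/layer = 151219.354 s, i.e. 42.01 hours.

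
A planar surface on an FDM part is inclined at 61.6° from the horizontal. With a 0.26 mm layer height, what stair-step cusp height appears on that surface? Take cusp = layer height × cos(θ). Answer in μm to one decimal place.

cos(61.6°) = 0.4756, so cusp = 0.26 × 0.4756 = 0.123656 mm → 123.7 μm.

123.7 μm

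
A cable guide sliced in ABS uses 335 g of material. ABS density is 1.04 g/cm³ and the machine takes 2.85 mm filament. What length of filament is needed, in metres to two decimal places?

Volume = 335 g / 1.04 g·cm⁻³ = 322.1154 cm³ = 322115.4 mm³.
Cross-section of 2.85 mm filament: π·(2.85/2)² = 6.3794 mm².
Length = 322115.4 / 6.3794 = 50493.06 mm = 50.49 m.

50.49 m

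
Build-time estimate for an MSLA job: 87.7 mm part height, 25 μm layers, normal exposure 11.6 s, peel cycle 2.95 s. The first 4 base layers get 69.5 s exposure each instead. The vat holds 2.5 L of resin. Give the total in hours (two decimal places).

Layers = ⌈87.7/0.025⌉ = 3508.
Burn-in layers = 4 × (69.5 + 2.95), so 289.8 s.
Regular layers = 3504 × (11.6 + 2.95), so 50983.2 s.
Total = 289.8 + 50983.2 = 51273 s = 14.24 hours.

14.24 hours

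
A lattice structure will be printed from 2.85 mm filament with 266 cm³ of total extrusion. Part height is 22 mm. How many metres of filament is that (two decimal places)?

Filament cross-section = π × (2.85/2)² = 6.3794 mm².
L = 266000 mm³ / 6.3794 mm² = 41696.71 mm, i.e. 41.70 m.

41.70 m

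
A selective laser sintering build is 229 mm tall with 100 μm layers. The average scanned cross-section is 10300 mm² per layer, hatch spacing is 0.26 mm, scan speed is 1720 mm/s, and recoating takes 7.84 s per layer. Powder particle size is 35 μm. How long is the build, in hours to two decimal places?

19.64 hours

Layer count = ceil(229 / 0.1) = 2290.
Scan path per layer = 10300 / 0.26, so 39615.4 mm.
Per-layer scan time = 39615.4 / 1720 = 23.0322 s.
Per-layer time: 23.0322 + 7.84 → 30.8722 s.
Build time = 2290 × 30.8722 = 70697.338 s = 19.64 hours.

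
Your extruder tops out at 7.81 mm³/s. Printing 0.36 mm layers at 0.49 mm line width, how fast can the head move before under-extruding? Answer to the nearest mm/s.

Bead cross-section = 0.36 × 0.49, so 0.1764 mm².
v_max = Q/A = 7.81/0.1764 = 44.27 mm/s → 44 mm/s.

44 mm/s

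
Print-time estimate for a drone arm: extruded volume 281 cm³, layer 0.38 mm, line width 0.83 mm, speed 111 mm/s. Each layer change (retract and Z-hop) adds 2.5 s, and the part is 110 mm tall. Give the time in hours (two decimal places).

2.43 hours

Extrusion cross-section: 0.38 × 0.83 → 0.3154 mm².
Path length: 281000 mm³ / 0.3154 mm² → 890932.1 mm.
Time extruding = 890932.1 / 111, so 8026.4 s.
Number of layers: 110 / 0.38 → 290 (rounded up).
Non-print overhead: 290 × 2.5 → 725 s.
Total = 8026.4 + 725 = 8751.4 s = 2.43 hours.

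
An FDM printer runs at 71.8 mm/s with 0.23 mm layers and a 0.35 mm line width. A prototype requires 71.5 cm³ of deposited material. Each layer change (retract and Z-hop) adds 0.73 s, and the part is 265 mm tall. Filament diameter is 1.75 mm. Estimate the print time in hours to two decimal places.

Line area = 0.23 × 0.35 = 0.0805 mm².
Toolpath length = 71.5 cm³ / 0.0805 mm² = 71500 / 0.0805 = 888198.8 mm.
Extrusion time: 888198.8 / 71.8 → 12370.5 s.
Layers = ⌈265/0.23⌉ = 1153.
Layer-change overhead: 1153 × 0.73 → 841.69 s.
Altogether 12370.5 + 841.69 = 13212.19 s, i.e. 3.67 hours.

3.67 hours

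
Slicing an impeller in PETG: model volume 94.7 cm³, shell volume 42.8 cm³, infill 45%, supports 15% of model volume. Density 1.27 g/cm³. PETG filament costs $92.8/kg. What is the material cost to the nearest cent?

$9.47

Interior volume = 94.7 − 42.8, so 51.9 cm³.
Infill deposited = 0.45 × 51.9, so 23.355 cm³.
Support: 0.15 × 94.7 → 14.205 cm³.
Total printed volume = 42.8 + 23.355 + 14.205 = 80.36 cm³.
Mass = 80.36 × 1.27 = 102.0572 g.
At $92.8/kg: 102.0572/1000 × 92.8 = $9.47.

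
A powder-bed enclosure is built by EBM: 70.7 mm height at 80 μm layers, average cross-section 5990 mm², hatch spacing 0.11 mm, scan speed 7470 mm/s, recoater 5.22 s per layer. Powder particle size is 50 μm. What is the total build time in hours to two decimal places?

3.07 hours

Number of layers: 70.7 / 0.08 → 884 (rounded up).
Hatch length per layer = 5990 / 0.11, so 54454.5 mm.
Scan time per layer = 54454.5 / 7470, so 7.2898 s.
Per-layer time = 7.2898 + 5.22 = 12.5098 s.
Build time = 884 × 12.5098 = 11058.6632 s = 3.07 hours.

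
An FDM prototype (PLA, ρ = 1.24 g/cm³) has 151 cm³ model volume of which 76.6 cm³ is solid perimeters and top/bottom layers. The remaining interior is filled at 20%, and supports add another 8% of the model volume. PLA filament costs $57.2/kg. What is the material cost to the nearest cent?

$7.35

Volume inside the shell = 151 − 76.6 = 74.4 cm³.
Infill volume = 0.20 × 74.4 = 14.88 cm³.
Support = 0.08 × 151, so 12.08 cm³.
Deposited volume: 76.6 + 14.88 + 12.08 → 103.56 cm³.
Mass: 103.56 × 1.24 → 128.4144 g.
Cost = 128.4144 g / 1000 × $57.2/kg = $7.35.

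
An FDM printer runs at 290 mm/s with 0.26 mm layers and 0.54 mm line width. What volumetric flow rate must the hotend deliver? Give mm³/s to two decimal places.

40.72

Extrusion cross-section: 0.26 × 0.54 → 0.1404 mm².
Q = v·A = 290 × 0.1404 = 40.72 mm³/s.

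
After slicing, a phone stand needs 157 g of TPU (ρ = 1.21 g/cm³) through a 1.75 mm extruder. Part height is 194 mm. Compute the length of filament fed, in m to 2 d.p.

53.94 m

Volume = 157 g / 1.21 g·cm⁻³ = 129.7521 cm³ = 129752.1 mm³.
Filament cross-section = π × (1.75/2)² = 2.4053 mm².
Length = 129752.1 / 2.4053 = 53944.25 mm = 53.94 m.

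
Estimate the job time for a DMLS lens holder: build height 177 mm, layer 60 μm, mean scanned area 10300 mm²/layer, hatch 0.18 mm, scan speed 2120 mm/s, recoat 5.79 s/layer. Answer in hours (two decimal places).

26.86 hours

Layers = ⌈177/0.06⌉ = 2950.
Scan path per layer: 10300 / 0.18 → 57222.2 mm.
Laser time per layer: 57222.2 / 2120 → 26.9916 s.
Time per layer = 26.9916 + 5.79 = 32.7816 s.
Total: 2950 × 32.7816 s = 96705.72 s → 26.86 hours.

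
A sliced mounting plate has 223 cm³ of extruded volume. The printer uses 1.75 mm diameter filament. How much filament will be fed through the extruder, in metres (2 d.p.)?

A = π r² = π × 0.875² = 2.4053 mm².
Length = 223 cm³ / 2.4053 mm² = 223000 / 2.4053 = 92711.93 mm = 92.71 m.

92.71 m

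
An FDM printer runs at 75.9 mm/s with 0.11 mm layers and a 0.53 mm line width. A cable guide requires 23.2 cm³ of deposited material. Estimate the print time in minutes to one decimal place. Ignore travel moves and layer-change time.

Extrusion cross-section = 0.11 × 0.53 = 0.0583 mm².
Total extruded path = 23200/0.0583 = 397941.7 mm.
Time extruding = 397941.7 / 75.9, so 5243 s.
That's 5243 s → 87.4 minutes.

87.4 minutes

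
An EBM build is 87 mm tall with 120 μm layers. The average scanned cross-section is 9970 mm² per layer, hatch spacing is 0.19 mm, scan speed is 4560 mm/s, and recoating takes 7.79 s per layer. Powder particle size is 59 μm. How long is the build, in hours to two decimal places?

Number of layers: 87 / 0.12 → 725 (rounded up).
Scan path per layer = 9970 / 0.19 = 52473.7 mm.
Beam time per layer = 52473.7 / 4560, so 11.5074 s.
Layer cycle: 11.5074 + 7.79 → 19.2974 s.
Total: 725 × 19.2974 s = 13990.615 s → 3.89 hours.

3.89 hours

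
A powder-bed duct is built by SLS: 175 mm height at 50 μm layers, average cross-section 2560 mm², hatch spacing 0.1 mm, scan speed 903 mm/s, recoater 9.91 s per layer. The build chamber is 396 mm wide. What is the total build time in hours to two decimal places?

37.20 hours

Layers = ⌈175/0.05⌉ = 3500.
Scan path per layer = 2560 / 0.1 = 25600 mm.
Per-layer scan time = 25600 / 903, so 28.3499 s.
Time per layer = 28.3499 + 9.91, so 38.2599 s.
3500 layers × 38.2599 s/layer = 133909.65 s, i.e. 37.20 hours.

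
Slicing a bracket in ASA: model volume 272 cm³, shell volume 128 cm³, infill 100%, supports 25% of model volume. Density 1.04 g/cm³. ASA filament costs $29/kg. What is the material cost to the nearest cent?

$10.25

Interior volume: 272 − 128 → 144 cm³.
Infill deposited = 1.00 × 144 = 144 cm³.
Support: 0.25 × 272 → 68 cm³.
Total extruded = 128 + 144 + 68 = 340 cm³.
Mass: 340 × 1.04 → 353.6 g.
Cost = 353.6 g / 1000 × $29/kg = $10.25.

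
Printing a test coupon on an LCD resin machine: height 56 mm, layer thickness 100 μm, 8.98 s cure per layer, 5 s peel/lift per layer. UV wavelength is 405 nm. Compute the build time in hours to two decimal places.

2.17 hours

Layers = ⌈56/0.1⌉ = 560.
Per-layer time = 8.98 + 5 = 13.98 s.
Build time: 560 × 13.98 s = 7828.8 s, i.e. 2.17 hours.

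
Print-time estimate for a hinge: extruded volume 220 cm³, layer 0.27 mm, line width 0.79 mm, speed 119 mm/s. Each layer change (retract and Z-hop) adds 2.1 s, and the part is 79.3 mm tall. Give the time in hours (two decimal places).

2.58 hours

Extrusion cross-section = 0.27 × 0.79, so 0.2133 mm².
Path length: 220000 mm³ / 0.2133 mm² → 1031411.2 mm.
Time extruding = 1031411.2 / 119 = 8667.3 s.
Number of layers: 79.3 / 0.27 → 294 (rounded up).
Z-hop total = 294 × 2.1 = 617.4 s.
Altogether 8667.3 + 617.4 = 9284.7 s, i.e. 2.58 hours.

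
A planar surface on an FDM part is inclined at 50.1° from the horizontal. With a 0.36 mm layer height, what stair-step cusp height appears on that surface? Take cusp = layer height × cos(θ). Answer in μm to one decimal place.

cos(50.1°) = 0.6414, so cusp = 0.36 × 0.6414 = 0.230904 mm → 230.9 μm.

230.9 μm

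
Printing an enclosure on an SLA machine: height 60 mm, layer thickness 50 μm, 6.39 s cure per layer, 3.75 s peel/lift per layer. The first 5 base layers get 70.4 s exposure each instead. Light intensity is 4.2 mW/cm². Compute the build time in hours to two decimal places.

3.47 hours

Number of layers: 60 / 0.05 → 1200 (rounded up).
Base layers = 5 × (70.4 + 3.75) = 370.75 s.
Regular layers: 1195 × (6.39 + 3.75) → 12117.3 s.
Sum: 370.75 + 12117.3 = 12488.05 s → 3.47 hours.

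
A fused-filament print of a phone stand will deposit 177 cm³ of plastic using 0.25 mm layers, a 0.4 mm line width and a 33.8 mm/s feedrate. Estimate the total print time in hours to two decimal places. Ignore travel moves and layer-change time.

Bead cross-section: 0.25 × 0.4 → 0.1 mm².
Path length: 177000 mm³ / 0.1 mm² → 1770000 mm.
Time extruding = 1770000 / 33.8 = 52366.9 s.
52366.9 s = 14.55 hours.

14.55 hours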